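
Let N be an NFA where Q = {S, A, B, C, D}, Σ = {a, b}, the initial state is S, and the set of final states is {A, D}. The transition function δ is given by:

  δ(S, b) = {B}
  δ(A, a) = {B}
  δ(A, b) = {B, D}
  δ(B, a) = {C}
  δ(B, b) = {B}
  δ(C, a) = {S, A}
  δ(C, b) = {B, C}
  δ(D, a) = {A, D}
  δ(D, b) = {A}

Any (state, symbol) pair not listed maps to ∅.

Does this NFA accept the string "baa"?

Start in {S}.
Read 'b': S→{B}; now {B}.
Read 'a': B→{C}; now {C}.
Read 'a': C→{S, A}; now {S, A}.
The final set {S, A} contains the accepting state A.

Yes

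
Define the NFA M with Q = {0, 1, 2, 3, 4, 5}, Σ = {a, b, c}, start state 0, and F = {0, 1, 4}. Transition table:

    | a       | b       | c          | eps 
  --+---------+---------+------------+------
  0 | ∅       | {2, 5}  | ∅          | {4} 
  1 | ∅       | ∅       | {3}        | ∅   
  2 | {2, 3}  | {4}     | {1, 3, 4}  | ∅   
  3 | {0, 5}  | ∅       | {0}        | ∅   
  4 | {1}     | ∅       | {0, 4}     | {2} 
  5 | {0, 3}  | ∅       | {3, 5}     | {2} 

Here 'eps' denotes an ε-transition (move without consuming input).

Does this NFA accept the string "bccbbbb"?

Yes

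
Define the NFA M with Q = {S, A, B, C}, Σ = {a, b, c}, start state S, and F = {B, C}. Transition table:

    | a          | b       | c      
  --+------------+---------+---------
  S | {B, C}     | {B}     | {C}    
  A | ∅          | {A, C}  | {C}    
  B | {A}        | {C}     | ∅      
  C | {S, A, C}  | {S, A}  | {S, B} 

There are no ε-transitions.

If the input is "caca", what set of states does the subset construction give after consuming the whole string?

{S, A, B, C}

Start in {S}.
Read 'c': {S} → {C}.
Read 'a': {C} → {S, A, C}.
Read 'c': {S, A, C} → {S, B, C}.
Read 'a': {S, B, C} → {S, A, B, C}.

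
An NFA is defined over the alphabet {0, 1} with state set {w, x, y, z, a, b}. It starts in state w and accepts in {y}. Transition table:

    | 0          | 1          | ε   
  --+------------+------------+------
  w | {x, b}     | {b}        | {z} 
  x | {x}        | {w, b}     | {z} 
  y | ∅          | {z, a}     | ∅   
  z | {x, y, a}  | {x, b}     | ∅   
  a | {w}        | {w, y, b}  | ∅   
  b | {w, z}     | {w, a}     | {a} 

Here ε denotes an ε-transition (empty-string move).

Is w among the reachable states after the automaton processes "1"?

Start: ε-closure({w}) = {w, z}.
Read '1': w→{b}, z→{x, b}; union {x, b}; ε-closure = {x, z, a, b}.
State w is not in {x, z, a, b}.

No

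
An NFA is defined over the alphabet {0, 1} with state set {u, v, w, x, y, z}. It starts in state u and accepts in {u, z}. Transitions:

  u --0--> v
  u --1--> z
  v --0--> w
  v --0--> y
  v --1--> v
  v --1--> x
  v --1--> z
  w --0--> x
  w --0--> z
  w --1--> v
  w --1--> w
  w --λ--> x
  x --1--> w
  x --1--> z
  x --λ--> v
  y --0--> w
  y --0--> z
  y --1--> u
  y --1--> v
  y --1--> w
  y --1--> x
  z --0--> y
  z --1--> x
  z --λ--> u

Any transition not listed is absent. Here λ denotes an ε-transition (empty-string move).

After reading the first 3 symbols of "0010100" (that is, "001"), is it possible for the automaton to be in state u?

Start in {u}.
Read '0': {u} → {v}.
Read '0': {v} → {v, w, x, y}.
Read '1': {v, w, x, y} → {u, v, w, x, z}.
State u is in {u, v, w, x, z}.

Yes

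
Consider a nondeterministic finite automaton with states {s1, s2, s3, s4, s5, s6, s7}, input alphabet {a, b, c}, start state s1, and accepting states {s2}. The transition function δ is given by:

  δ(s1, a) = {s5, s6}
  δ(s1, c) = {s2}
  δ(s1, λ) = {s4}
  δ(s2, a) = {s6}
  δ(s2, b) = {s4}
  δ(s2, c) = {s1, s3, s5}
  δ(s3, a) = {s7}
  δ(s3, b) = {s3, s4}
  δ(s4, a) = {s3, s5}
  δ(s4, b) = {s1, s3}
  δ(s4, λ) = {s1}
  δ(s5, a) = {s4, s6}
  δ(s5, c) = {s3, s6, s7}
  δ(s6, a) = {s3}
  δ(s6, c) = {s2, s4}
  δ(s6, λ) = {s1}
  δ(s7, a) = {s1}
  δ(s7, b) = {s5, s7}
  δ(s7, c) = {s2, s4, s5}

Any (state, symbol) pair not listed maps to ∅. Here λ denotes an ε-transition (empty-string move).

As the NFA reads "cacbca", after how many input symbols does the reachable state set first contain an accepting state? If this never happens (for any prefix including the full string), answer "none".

1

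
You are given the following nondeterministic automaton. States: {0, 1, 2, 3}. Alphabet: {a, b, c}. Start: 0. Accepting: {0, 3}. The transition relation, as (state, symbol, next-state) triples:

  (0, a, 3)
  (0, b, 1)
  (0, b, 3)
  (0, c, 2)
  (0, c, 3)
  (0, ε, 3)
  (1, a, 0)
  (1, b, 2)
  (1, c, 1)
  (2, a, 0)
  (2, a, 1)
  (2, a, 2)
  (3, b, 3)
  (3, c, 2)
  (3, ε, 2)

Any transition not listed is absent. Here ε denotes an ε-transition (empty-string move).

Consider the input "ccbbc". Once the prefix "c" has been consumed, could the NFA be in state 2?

Start: ε-closure({0}) = {0, 2, 3}.
Read 'c': {0, 2, 3} → {2, 3}.
State 2 is in {2, 3}.

Yes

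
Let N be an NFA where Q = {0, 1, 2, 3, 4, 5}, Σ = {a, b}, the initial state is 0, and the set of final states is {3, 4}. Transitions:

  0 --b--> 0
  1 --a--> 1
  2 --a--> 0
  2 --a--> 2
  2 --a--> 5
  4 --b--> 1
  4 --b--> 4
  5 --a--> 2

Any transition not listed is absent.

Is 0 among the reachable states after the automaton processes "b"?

Start in {0}.
Read 'b': 0→{0}; now {0}.
State 0 is in {0}.

Yes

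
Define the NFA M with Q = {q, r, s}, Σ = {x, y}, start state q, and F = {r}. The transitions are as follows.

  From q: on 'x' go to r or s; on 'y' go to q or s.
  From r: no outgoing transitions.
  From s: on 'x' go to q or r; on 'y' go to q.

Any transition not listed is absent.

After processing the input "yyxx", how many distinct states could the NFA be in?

3

Start in {q}.
Read 'y': {q} → {q, s}.
Read 'y': {q, s} → {q, s}.
Read 'x': {q, s} → {q, r, s}.
Read 'x': {q, r, s} → {q, r, s}.
That set has 3 states.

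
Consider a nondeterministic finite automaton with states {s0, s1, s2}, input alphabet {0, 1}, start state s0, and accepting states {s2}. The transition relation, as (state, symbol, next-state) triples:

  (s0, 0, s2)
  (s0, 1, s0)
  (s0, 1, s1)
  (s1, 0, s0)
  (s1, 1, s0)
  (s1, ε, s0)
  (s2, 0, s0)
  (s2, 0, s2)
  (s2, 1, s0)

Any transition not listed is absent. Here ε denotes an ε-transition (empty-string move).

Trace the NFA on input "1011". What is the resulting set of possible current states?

{s0, s1}

Start in {s0}.
Read '1': s0→{s0, s1}; now {s0, s1}.
Read '0': s0→{s2}, s1→{s0}; now {s0, s2}.
Read '1': s0→{s0, s1}, s2→{s0}; now {s0, s1}.
Read '1': s0→{s0, s1}, s1→{s0}; now {s0, s1}.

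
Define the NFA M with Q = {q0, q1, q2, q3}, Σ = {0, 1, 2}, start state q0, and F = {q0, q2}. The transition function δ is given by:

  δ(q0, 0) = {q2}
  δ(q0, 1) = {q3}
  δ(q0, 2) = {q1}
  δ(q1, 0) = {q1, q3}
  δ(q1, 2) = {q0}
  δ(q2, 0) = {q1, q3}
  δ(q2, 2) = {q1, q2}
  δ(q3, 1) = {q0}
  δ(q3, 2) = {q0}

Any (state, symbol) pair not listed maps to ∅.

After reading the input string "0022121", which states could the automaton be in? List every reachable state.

∅

Start in {q0}.
Read '0': q0→{q2}; now {q2}.
Read '0': q2→{q1, q3}; now {q1, q3}.
Read '2': q1→{q0}, q3→{q0}; now {q0}.
Read '2': q0→{q1}; now {q1}.
Read '1': q1→∅; now ∅.
The set is empty and remains empty for the remaining 2 symbols.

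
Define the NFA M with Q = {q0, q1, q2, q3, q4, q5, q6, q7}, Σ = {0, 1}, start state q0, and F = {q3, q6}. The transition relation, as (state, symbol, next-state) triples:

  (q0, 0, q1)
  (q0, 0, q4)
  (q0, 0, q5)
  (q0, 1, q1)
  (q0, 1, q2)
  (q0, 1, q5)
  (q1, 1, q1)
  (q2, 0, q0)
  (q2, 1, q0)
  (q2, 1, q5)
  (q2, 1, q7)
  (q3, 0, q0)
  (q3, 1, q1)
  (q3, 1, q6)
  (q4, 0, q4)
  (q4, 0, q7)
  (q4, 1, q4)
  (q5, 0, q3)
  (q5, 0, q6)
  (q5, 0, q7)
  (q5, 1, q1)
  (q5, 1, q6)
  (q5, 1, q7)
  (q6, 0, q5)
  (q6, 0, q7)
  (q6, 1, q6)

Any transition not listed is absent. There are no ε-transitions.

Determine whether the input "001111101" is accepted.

Yes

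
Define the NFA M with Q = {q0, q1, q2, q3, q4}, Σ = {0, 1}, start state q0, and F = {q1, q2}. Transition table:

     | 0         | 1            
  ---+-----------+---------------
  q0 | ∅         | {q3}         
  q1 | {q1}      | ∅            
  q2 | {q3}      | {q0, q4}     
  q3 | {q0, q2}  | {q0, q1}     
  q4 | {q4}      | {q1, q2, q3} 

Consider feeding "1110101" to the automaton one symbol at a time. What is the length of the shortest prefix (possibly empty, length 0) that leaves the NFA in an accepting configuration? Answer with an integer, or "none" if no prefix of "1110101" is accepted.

2

Start in {q0}.
Read '1': q0→{q3}; now {q3}.
Read '1': q3→{q0, q1}; now {q0, q1}.
None of the earlier sets intersect F, but {q0, q1} does.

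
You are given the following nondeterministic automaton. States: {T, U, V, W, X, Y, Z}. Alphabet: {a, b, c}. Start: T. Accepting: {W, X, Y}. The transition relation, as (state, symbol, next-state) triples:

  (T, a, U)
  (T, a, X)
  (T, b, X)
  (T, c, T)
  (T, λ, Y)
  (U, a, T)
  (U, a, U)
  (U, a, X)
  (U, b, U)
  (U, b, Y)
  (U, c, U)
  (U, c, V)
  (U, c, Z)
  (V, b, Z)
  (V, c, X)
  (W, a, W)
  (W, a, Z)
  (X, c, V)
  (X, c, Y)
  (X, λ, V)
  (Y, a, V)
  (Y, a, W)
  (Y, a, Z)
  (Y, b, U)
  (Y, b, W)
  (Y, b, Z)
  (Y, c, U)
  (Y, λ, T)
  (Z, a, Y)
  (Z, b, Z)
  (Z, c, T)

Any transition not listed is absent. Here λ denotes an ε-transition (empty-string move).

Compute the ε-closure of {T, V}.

{T, V, Y}

Begin with {T, V}.
ε-move T → Y; add Y.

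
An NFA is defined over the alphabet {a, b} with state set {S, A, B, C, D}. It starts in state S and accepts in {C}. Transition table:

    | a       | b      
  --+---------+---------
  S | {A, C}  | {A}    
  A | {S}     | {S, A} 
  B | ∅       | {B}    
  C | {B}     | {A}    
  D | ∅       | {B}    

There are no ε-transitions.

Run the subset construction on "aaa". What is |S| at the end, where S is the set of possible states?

Start in {S}.
Read 'a': S→{A, C}; now {A, C}.
Read 'a': A→{S}, C→{B}; now {S, B}.
Read 'a': S→{A, C}, B→∅; now {A, C}.
That set has 2 states.

2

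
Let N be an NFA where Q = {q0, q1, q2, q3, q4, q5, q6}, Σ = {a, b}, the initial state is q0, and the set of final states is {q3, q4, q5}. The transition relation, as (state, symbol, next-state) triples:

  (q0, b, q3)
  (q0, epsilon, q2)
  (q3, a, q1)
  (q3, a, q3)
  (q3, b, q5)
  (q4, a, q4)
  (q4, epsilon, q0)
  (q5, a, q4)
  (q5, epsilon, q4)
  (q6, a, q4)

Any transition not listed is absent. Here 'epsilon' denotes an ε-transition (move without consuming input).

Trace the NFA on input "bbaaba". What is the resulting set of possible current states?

Start: ε-closure({q0}) = {q0, q2}.
Read 'b': {q0, q2} → {q3}.
Read 'b': {q3} → {q0, q2, q4, q5}.
Read 'a': {q0, q2, q4, q5} → {q0, q2, q4}.
Read 'a': {q0, q2, q4} → {q0, q2, q4}.
Read 'b': {q0, q2, q4} → {q3}.
Read 'a': {q3} → {q1, q3}.

{q1, q3}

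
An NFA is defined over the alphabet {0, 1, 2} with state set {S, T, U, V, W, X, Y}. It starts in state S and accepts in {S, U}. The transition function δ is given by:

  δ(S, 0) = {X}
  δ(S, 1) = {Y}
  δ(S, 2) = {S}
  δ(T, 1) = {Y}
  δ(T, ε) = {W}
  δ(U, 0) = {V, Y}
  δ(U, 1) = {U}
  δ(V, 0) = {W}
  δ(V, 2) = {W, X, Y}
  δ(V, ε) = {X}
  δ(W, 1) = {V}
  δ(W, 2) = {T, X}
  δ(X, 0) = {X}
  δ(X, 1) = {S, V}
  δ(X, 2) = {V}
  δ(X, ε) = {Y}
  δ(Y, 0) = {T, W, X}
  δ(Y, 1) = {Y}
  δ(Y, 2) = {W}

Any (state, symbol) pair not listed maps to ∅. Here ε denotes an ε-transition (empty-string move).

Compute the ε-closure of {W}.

Begin with {W}.
No ε-moves leave this set, so the closure equals the set itself.

{W}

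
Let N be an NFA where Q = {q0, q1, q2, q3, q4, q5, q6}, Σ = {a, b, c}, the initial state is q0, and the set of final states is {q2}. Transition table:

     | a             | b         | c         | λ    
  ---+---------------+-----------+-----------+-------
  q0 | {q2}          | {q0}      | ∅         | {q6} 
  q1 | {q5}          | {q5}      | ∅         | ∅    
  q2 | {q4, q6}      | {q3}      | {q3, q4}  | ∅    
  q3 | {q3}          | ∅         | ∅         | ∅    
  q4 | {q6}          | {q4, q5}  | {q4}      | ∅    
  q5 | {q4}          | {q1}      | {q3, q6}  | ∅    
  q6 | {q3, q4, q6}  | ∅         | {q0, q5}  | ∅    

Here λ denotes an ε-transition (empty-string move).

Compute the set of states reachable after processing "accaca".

{q2, q3, q4, q6}

Start: ε-closure({q0}) = {q0, q6}.
Read 'a': q0→{q2}, q6→{q3, q4, q6}; now {q2, q3, q4, q6}.
Read 'c': q2→{q3, q4}, q3→∅, q4→{q4}, q6→{q0, q5}; union {q0, q3, q4, q5}; ε-closure = {q0, q3, q4, q5, q6}.
Read 'c': q0→∅, q3→∅, q4→{q4}, q5→{q3, q6}, q6→{q0, q5}; now {q0, q3, q4, q5, q6}.
Read 'a': q0→{q2}, q3→{q3}, q4→{q6}, q5→{q4}, q6→{q3, q4, q6}; now {q2, q3, q4, q6}.
Read 'c': q2→{q3, q4}, q3→∅, q4→{q4}, q6→{q0, q5}; union {q0, q3, q4, q5}; ε-closure = {q0, q3, q4, q5, q6}.
Read 'a': q0→{q2}, q3→{q3}, q4→{q6}, q5→{q4}, q6→{q3, q4, q6}; now {q2, q3, q4, q6}.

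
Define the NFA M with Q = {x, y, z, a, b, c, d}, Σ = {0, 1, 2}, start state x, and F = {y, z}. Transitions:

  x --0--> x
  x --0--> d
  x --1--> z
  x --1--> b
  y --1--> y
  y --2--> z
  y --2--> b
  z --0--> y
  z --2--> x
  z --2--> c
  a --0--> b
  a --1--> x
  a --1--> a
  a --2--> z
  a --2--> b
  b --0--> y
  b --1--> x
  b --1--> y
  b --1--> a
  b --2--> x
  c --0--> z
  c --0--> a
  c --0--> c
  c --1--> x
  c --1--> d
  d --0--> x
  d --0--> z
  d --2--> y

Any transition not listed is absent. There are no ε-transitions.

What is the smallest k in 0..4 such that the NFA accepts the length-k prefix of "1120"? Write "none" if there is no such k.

Start in {x}.
Read '1': x→{z, b}; now {z, b}.
None of the earlier sets intersect F, but {z, b} does.

1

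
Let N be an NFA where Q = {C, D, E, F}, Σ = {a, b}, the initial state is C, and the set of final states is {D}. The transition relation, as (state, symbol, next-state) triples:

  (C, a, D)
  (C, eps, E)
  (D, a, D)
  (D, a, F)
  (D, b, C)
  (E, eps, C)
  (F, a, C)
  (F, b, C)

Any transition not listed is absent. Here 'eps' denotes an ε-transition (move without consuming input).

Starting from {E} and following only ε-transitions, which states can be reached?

Begin with {E}.
ε-move E → C; add C.

{C, E}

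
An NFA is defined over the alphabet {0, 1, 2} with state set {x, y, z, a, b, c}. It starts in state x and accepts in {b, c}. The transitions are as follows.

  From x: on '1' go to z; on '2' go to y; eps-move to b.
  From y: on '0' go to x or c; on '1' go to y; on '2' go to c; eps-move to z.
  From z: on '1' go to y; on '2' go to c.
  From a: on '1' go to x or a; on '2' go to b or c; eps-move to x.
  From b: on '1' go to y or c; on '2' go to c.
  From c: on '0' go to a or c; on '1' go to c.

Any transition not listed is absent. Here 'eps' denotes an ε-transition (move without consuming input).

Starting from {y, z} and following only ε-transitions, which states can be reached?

Begin with {y, z}.
No ε-moves leave this set, so the closure equals the set itself.

{y, z}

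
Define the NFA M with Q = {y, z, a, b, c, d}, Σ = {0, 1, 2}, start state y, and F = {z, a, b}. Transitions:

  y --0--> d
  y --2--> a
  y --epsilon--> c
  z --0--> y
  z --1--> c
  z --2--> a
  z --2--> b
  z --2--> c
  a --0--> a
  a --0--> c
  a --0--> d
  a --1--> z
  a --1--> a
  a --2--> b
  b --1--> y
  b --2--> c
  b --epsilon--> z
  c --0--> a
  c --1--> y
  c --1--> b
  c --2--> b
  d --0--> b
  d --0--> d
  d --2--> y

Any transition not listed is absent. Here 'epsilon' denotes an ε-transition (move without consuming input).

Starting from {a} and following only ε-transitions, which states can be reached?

{a}

Begin with {a}.
No ε-moves leave this set, so the closure equals the set itself.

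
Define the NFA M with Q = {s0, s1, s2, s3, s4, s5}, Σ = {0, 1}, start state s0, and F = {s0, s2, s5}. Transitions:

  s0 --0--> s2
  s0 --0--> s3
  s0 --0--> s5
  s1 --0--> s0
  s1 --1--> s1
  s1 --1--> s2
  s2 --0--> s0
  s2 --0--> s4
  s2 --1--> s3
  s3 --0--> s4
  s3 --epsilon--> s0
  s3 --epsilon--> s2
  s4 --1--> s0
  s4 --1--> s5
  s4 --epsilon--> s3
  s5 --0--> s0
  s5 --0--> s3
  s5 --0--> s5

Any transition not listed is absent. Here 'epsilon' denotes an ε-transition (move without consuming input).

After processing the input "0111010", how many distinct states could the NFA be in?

5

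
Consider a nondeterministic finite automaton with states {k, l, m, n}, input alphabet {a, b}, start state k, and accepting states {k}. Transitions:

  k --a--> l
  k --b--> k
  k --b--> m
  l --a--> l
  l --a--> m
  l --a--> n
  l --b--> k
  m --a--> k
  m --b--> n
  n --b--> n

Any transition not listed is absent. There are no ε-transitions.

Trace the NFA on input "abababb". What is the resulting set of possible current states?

{k, m}

Start in {k}.
Read 'a': k→{l}; now {l}.
Read 'b': l→{k}; now {k}.
Read 'a': k→{l}; now {l}.
Read 'b': l→{k}; now {k}.
Read 'a': k→{l}; now {l}.
Read 'b': l→{k}; now {k}.
Read 'b': k→{k, m}; now {k, m}.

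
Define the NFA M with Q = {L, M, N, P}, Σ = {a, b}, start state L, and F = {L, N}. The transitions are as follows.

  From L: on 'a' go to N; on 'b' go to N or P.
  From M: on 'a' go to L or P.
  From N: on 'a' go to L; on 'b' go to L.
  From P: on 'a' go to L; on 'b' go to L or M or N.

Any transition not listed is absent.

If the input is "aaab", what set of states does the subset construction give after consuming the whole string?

{L}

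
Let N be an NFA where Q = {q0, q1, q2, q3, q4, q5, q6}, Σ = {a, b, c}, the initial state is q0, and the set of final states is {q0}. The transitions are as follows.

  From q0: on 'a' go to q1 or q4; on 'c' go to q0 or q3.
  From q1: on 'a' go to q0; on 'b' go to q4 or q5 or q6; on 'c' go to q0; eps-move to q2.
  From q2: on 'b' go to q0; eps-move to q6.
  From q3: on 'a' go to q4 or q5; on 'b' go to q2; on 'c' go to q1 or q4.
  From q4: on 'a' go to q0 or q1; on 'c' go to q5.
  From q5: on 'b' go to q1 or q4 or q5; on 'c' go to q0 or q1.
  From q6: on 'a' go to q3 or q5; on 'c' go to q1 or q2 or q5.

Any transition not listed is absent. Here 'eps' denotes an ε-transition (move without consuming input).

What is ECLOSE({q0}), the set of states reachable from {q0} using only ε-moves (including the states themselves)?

Begin with {q0}.
No ε-moves leave this set, so the closure equals the set itself.

{q0}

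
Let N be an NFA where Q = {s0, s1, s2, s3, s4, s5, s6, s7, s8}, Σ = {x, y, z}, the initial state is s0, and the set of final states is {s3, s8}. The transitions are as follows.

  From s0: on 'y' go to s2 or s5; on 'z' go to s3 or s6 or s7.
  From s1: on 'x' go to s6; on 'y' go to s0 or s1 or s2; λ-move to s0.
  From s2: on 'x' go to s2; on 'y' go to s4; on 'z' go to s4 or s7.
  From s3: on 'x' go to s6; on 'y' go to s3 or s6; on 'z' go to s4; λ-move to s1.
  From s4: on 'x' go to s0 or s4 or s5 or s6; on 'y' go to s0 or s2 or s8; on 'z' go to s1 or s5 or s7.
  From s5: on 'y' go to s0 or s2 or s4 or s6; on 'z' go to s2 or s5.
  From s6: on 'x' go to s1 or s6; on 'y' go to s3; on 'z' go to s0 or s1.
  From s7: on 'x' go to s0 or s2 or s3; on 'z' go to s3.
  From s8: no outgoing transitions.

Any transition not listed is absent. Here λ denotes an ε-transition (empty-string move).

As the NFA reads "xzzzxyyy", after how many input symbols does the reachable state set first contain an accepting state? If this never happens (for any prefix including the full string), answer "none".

none

Start in {s0}.
Read 'x': s0→∅; now ∅.
The set is empty and remains empty for the remaining 7 symbols.
No reachable set along the way intersects F.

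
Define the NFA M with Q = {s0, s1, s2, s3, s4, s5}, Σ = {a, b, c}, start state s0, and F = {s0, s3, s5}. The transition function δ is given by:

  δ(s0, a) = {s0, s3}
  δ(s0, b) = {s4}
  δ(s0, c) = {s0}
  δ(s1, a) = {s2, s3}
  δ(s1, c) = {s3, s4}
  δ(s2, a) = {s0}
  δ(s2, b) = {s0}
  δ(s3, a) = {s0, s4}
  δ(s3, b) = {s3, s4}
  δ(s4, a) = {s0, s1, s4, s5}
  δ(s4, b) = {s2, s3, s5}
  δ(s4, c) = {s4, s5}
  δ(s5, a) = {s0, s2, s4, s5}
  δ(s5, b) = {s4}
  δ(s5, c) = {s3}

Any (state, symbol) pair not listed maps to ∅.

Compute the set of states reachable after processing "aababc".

{s0, s3, s4, s5}

Start in {s0}.
Read 'a': s0→{s0, s3}; now {s0, s3}.
Read 'a': s0→{s0, s3}, s3→{s0, s4}; now {s0, s3, s4}.
Read 'b': s0→{s4}, s3→{s3, s4}, s4→{s2, s3, s5}; now {s2, s3, s4, s5}.
Read 'a': s2→{s0}, s3→{s0, s4}, s4→{s0, s1, s4, s5}, s5→{s0, s2, s4, s5}; now {s0, s1, s2, s4, s5}.
Read 'b': s0→{s4}, s1→∅, s2→{s0}, s4→{s2, s3, s5}, s5→{s4}; now {s0, s2, s3, s4, s5}.
Read 'c': s0→{s0}, s2→∅, s3→∅, s4→{s4, s5}, s5→{s3}; now {s0, s3, s4, s5}.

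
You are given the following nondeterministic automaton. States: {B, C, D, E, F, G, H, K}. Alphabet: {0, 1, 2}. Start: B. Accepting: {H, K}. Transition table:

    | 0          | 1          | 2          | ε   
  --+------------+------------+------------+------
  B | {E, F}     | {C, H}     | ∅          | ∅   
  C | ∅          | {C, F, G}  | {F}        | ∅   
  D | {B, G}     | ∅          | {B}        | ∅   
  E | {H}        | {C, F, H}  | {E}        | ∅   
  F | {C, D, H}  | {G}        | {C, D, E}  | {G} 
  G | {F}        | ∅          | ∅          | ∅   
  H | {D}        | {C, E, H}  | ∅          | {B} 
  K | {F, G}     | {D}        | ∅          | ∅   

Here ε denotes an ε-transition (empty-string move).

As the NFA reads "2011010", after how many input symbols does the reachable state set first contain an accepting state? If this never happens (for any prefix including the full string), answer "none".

none

Start in {B}.
Read '2': B→∅; now ∅.
The set is empty and remains empty for the remaining 6 symbols.
No reachable set along the way intersects F.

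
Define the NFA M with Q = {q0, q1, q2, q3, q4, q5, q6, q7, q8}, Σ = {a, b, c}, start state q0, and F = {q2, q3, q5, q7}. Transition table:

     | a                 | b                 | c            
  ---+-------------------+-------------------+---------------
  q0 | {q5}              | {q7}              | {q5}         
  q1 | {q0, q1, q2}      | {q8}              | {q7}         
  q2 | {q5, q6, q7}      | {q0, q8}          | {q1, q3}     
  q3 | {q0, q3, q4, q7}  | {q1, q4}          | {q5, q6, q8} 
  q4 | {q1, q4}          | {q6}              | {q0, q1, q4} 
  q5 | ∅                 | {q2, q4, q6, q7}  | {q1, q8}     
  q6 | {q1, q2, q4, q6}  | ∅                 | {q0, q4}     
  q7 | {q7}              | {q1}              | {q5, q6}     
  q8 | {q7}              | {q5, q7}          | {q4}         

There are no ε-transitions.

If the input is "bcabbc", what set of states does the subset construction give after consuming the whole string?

{q1, q5, q6, q8}

Start in {q0}.
Read 'b': q0→{q7}; now {q7}.
Read 'c': q7→{q5, q6}; now {q5, q6}.
Read 'a': q5→∅, q6→{q1, q2, q4, q6}; now {q1, q2, q4, q6}.
Read 'b': q1→{q8}, q2→{q0, q8}, q4→{q6}, q6→∅; now {q0, q6, q8}.
Read 'b': q0→{q7}, q6→∅, q8→{q5, q7}; now {q5, q7}.
Read 'c': q5→{q1, q8}, q7→{q5, q6}; now {q1, q5, q6, q8}.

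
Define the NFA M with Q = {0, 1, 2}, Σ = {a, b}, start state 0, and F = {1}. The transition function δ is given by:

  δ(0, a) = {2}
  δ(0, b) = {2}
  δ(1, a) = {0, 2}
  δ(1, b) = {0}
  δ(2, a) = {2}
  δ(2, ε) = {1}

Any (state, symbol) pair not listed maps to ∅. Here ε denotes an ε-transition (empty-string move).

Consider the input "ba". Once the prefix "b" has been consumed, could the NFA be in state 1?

Start in {0}.
Read 'b': 0→{2}; union {2}; ε-closure = {1, 2}.
State 1 is in {1, 2}.

Yes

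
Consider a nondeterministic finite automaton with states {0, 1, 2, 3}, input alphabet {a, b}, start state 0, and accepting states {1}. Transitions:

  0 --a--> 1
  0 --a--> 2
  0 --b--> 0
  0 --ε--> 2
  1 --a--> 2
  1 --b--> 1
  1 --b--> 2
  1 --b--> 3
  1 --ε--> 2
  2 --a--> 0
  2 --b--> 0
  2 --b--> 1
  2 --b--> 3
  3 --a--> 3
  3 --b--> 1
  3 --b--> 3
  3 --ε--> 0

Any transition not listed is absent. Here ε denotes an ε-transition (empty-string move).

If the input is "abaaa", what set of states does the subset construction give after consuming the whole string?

Start: ε-closure({0}) = {0, 2}.
Read 'a': {0, 2} → {0, 1, 2}.
Read 'b': {0, 1, 2} → {0, 1, 2, 3}.
Read 'a': {0, 1, 2, 3} → {0, 1, 2, 3}.
Read 'a': {0, 1, 2, 3} → {0, 1, 2, 3}.
Read 'a': {0, 1, 2, 3} → {0, 1, 2, 3}.

{0, 1, 2, 3}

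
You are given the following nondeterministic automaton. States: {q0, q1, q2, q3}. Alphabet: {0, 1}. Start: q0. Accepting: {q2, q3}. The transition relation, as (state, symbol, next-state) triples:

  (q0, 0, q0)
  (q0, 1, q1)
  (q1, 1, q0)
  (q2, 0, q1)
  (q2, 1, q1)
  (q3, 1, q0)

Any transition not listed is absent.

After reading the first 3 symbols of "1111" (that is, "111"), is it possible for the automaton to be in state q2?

No

Start in {q0}.
Read '1': {q0} → {q1}.
Read '1': {q1} → {q0}.
Read '1': {q0} → {q1}.
State q2 is not in {q1}.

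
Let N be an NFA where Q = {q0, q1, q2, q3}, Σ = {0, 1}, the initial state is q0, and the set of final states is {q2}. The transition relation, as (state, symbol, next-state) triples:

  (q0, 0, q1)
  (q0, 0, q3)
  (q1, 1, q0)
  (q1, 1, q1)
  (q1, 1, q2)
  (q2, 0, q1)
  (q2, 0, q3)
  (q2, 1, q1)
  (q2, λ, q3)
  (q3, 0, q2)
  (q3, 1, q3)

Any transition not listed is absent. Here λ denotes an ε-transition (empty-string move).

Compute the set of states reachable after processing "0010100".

Start in {q0}.
Read '0': q0→{q1, q3}; now {q1, q3}.
Read '0': q1→∅, q3→{q2}; union {q2}; ε-closure = {q2, q3}.
Read '1': q2→{q1}, q3→{q3}; now {q1, q3}.
Read '0': q1→∅, q3→{q2}; union {q2}; ε-closure = {q2, q3}.
Read '1': q2→{q1}, q3→{q3}; now {q1, q3}.
Read '0': q1→∅, q3→{q2}; union {q2}; ε-closure = {q2, q3}.
Read '0': q2→{q1, q3}, q3→{q2}; now {q1, q2, q3}.

{q1, q2, q3}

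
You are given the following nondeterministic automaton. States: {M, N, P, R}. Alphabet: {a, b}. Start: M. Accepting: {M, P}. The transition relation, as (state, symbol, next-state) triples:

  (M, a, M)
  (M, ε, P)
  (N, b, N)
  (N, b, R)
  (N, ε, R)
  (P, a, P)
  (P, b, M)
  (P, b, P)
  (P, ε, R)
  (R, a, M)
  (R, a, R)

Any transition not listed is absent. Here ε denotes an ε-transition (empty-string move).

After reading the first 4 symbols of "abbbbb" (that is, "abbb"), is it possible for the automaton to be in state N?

Start: ε-closure({M}) = {M, P, R}.
Read 'a': M→{M}, P→{P}, R→{M, R}; now {M, P, R}.
Read 'b': M→∅, P→{M, P}, R→∅; union {M, P}; ε-closure = {M, P, R}.
Read 'b': M→∅, P→{M, P}, R→∅; union {M, P}; ε-closure = {M, P, R}.
Read 'b': M→∅, P→{M, P}, R→∅; union {M, P}; ε-closure = {M, P, R}.
State N is not in {M, P, R}.

No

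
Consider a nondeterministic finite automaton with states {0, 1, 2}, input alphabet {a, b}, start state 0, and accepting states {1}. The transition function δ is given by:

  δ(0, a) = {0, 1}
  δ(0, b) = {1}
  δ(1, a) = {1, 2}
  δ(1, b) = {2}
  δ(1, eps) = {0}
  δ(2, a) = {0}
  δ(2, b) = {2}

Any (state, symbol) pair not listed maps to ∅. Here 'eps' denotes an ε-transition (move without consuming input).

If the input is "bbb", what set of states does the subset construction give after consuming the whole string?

{0, 1, 2}

Start in {0}.
Read 'b': 0→{1}; union {1}; ε-closure = {0, 1}.
Read 'b': 0→{1}, 1→{2}; union {1, 2}; ε-closure = {0, 1, 2}.
Read 'b': 0→{1}, 1→{2}, 2→{2}; union {1, 2}; ε-closure = {0, 1, 2}.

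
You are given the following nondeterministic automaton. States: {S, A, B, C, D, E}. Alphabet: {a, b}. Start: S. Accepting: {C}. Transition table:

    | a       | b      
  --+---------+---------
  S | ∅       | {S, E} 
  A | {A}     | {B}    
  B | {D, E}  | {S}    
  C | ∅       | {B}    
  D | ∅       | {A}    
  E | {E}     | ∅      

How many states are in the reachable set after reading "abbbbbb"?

0

Start in {S}.
Read 'a': S→∅; now ∅.
The set is empty and remains empty for the remaining 6 symbols.
That set has 0 states.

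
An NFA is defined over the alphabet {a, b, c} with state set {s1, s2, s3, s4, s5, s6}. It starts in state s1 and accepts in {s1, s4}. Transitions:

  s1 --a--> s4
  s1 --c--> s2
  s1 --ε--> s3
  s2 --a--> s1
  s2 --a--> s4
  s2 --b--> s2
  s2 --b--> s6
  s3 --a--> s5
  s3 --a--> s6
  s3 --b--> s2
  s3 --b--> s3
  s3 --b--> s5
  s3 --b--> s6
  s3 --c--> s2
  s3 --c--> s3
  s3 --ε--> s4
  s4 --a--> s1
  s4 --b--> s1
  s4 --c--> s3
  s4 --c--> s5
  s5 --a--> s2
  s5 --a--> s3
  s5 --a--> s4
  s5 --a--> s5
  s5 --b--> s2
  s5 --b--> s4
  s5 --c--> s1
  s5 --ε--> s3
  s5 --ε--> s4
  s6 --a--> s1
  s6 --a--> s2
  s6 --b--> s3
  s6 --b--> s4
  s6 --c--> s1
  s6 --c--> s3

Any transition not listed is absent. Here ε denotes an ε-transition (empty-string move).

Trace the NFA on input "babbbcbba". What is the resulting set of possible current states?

Start: ε-closure({s1}) = {s1, s3, s4}.
Read 'b': {s1, s3, s4} → {s1, s2, s3, s4, s5, s6}.
Read 'a': {s1, s2, s3, s4, s5, s6} → {s1, s2, s3, s4, s5, s6}.
Read 'b': {s1, s2, s3, s4, s5, s6} → {s1, s2, s3, s4, s5, s6}.
Read 'b': {s1, s2, s3, s4, s5, s6} → {s1, s2, s3, s4, s5, s6}.
Read 'b': {s1, s2, s3, s4, s5, s6} → {s1, s2, s3, s4, s5, s6}.
Read 'c': {s1, s2, s3, s4, s5, s6} → {s1, s2, s3, s4, s5}.
Read 'b': {s1, s2, s3, s4, s5} → {s1, s2, s3, s4, s5, s6}.
Read 'b': {s1, s2, s3, s4, s5, s6} → {s1, s2, s3, s4, s5, s6}.
Read 'a': {s1, s2, s3, s4, s5, s6} → {s1, s2, s3, s4, s5, s6}.

{s1, s2, s3, s4, s5, s6}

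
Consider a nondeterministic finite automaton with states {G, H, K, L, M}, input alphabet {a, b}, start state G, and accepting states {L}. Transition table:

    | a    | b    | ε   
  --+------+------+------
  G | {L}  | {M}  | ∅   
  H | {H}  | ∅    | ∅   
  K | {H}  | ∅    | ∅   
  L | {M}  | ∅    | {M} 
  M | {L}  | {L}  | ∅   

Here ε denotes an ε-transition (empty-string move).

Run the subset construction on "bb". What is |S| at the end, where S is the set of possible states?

Start in {G}.
Read 'b': G→{M}; now {M}.
Read 'b': M→{L}; union {L}; ε-closure = {L, M}.
That set has 2 states.

2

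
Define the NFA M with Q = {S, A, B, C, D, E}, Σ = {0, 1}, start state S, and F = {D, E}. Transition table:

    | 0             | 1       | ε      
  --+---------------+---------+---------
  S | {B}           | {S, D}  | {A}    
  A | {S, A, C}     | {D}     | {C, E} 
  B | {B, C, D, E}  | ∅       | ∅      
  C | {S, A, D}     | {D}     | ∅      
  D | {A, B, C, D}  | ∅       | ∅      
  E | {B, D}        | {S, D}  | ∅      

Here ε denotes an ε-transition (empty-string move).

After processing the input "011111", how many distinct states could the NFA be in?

5

Start: ε-closure({S}) = {S, A, C, E}.
Read '0': {S, A, C, E} → {S, A, B, C, D, E}.
Read '1': {S, A, B, C, D, E} → {S, A, C, D, E}.
Read '1': {S, A, C, D, E} → {S, A, C, D, E}.
Read '1': {S, A, C, D, E} → {S, A, C, D, E}.
Read '1': {S, A, C, D, E} → {S, A, C, D, E}.
Read '1': {S, A, C, D, E} → {S, A, C, D, E}.
That set has 5 states.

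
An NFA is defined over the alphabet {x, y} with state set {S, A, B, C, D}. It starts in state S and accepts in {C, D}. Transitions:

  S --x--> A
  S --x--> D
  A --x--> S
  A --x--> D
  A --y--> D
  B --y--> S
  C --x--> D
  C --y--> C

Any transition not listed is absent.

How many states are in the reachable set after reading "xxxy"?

Start in {S}.
Read 'x': S→{A, D}; now {A, D}.
Read 'x': A→{S, D}, D→∅; now {S, D}.
Read 'x': S→{A, D}, D→∅; now {A, D}.
Read 'y': A→{D}, D→∅; now {D}.
That set has 1 state.

1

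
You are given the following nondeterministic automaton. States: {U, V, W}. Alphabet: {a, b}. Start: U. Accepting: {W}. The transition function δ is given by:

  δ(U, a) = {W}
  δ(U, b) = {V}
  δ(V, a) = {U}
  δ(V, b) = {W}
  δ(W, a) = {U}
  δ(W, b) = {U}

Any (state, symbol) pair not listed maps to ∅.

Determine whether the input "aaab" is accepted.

No

Start in {U}.
Read 'a': {U} → {W}.
Read 'a': {W} → {U}.
Read 'a': {U} → {W}.
Read 'b': {W} → {U}.
The final set {U} contains no accepting state.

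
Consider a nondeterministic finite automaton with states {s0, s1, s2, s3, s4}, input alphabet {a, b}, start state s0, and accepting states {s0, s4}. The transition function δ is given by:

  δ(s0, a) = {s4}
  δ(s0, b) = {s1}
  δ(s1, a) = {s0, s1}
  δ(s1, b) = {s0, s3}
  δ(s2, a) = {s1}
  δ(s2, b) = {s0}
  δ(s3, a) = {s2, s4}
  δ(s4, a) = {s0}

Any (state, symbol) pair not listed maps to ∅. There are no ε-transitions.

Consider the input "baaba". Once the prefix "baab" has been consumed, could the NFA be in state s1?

Yes

Start in {s0}.
Read 'b': s0→{s1}; now {s1}.
Read 'a': s1→{s0, s1}; now {s0, s1}.
Read 'a': s0→{s4}, s1→{s0, s1}; now {s0, s1, s4}.
Read 'b': s0→{s1}, s1→{s0, s3}, s4→∅; now {s0, s1, s3}.
State s1 is in {s0, s1, s3}.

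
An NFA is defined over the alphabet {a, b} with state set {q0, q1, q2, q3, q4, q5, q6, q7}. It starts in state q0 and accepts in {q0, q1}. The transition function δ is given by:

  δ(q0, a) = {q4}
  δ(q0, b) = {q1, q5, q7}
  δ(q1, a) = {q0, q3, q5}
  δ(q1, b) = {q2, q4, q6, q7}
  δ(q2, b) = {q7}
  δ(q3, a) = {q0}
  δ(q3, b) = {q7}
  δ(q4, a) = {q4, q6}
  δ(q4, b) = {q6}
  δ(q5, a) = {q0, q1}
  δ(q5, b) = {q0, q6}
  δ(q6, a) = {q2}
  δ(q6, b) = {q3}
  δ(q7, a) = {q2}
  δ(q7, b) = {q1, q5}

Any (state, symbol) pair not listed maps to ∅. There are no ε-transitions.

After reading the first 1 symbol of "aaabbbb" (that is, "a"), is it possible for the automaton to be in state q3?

No

Start in {q0}.
Read 'a': q0→{q4}; now {q4}.
State q3 is not in {q4}.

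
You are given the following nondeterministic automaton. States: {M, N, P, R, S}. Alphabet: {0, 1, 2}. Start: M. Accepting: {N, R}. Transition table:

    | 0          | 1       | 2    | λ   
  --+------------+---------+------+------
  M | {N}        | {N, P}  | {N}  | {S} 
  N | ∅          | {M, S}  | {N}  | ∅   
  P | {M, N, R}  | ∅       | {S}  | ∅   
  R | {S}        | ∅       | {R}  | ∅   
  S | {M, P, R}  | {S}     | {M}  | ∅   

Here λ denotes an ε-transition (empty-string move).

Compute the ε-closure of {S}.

{S}

Begin with {S}.
No ε-moves leave this set, so the closure equals the set itself.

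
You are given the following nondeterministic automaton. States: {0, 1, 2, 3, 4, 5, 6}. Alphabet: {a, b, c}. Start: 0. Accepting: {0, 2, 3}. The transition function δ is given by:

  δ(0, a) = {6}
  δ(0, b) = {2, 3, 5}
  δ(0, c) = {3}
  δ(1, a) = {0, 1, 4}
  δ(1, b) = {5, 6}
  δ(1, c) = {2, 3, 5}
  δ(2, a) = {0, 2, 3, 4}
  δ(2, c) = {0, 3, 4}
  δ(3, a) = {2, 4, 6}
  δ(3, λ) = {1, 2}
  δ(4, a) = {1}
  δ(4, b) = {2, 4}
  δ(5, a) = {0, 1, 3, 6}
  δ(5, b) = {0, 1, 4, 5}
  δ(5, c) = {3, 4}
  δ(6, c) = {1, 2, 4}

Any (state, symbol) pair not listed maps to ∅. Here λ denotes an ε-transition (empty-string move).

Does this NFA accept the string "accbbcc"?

Start in {0}.
Read 'a': {0} → {6}.
Read 'c': {6} → {1, 2, 4}.
Read 'c': {1, 2, 4} → {0, 1, 2, 3, 4, 5}.
Read 'b': {0, 1, 2, 3, 4, 5} → {0, 1, 2, 3, 4, 5, 6}.
Read 'b': {0, 1, 2, 3, 4, 5, 6} → {0, 1, 2, 3, 4, 5, 6}.
Read 'c': {0, 1, 2, 3, 4, 5, 6} → {0, 1, 2, 3, 4, 5}.
Read 'c': {0, 1, 2, 3, 4, 5} → {0, 1, 2, 3, 4, 5}.
The final set {0, 1, 2, 3, 4, 5} contains the accepting states 0, 2, 3.

Yes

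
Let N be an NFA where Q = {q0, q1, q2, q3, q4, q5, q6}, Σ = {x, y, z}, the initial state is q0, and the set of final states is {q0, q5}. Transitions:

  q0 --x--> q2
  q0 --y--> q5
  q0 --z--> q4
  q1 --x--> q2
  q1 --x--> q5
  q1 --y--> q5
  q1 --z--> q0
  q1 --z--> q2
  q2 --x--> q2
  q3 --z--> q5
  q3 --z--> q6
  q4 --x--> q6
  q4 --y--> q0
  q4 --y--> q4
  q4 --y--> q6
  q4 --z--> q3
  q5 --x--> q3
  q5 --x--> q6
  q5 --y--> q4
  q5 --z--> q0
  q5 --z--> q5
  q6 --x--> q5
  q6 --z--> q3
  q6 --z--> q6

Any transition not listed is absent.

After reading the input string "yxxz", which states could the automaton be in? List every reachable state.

{q0, q5}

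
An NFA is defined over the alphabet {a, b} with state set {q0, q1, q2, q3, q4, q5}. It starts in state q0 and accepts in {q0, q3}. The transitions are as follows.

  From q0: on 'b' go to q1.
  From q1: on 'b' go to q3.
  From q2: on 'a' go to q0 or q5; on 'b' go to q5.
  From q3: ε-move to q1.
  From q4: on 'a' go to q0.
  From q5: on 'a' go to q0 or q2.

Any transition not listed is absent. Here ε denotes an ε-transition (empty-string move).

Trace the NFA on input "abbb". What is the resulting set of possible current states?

Start in {q0}.
Read 'a': {q0} → ∅.
The set is empty and remains empty for the remaining 3 symbols.

∅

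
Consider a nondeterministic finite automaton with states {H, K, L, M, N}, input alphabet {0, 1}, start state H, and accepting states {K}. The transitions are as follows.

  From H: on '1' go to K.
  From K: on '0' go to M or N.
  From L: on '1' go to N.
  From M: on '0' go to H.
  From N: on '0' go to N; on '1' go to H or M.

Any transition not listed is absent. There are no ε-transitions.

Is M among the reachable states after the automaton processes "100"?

Start in {H}.
Read '1': H→{K}; now {K}.
Read '0': K→{M, N}; now {M, N}.
Read '0': M→{H}, N→{N}; now {H, N}.
State M is not in {H, N}.

No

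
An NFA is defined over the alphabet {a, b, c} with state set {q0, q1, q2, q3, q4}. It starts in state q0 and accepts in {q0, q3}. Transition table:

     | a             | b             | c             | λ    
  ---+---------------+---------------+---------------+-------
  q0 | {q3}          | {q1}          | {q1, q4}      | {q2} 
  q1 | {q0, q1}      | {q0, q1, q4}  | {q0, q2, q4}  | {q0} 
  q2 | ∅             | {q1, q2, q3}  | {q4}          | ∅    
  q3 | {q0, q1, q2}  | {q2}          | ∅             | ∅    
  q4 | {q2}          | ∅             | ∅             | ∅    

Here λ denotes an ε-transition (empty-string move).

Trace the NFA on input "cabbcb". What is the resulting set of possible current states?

{q0, q1, q2, q3, q4}

Start: ε-closure({q0}) = {q0, q2}.
Read 'c': q0→{q1, q4}, q2→{q4}; union {q1, q4}; ε-closure = {q0, q1, q2, q4}.
Read 'a': q0→{q3}, q1→{q0, q1}, q2→∅, q4→{q2}; now {q0, q1, q2, q3}.
Read 'b': q0→{q1}, q1→{q0, q1, q4}, q2→{q1, q2, q3}, q3→{q2}; now {q0, q1, q2, q3, q4}.
Read 'b': q0→{q1}, q1→{q0, q1, q4}, q2→{q1, q2, q3}, q3→{q2}, q4→∅; now {q0, q1, q2, q3, q4}.
Read 'c': q0→{q1, q4}, q1→{q0, q2, q4}, q2→{q4}, q3→∅, q4→∅; now {q0, q1, q2, q4}.
Read 'b': q0→{q1}, q1→{q0, q1, q4}, q2→{q1, q2, q3}, q4→∅; now {q0, q1, q2, q3, q4}.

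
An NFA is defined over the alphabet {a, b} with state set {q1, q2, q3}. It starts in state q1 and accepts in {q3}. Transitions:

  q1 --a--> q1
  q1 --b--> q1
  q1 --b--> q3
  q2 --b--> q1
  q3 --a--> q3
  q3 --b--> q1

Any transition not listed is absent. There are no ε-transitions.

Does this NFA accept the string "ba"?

Start in {q1}.
Read 'b': q1→{q1, q3}; now {q1, q3}.
Read 'a': q1→{q1}, q3→{q3}; now {q1, q3}.
The final set {q1, q3} contains the accepting state q3.

Yes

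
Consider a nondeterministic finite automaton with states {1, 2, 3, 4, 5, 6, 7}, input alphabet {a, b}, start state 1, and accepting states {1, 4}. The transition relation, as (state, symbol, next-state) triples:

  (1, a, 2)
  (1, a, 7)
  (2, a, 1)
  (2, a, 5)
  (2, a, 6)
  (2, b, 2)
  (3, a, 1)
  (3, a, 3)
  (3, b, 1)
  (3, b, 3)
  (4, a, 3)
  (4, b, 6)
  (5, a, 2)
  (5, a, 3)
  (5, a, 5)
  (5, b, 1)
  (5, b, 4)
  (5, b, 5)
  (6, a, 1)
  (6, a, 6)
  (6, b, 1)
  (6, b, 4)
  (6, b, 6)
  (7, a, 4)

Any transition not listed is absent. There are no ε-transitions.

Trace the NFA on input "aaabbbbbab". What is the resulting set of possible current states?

{1, 2, 3, 4, 5, 6}

Start in {1}.
Read 'a': 1→{2, 7}; now {2, 7}.
Read 'a': 2→{1, 5, 6}, 7→{4}; now {1, 4, 5, 6}.
Read 'a': 1→{2, 7}, 4→{3}, 5→{2, 3, 5}, 6→{1, 6}; now {1, 2, 3, 5, 6, 7}.
Read 'b': 1→∅, 2→{2}, 3→{1, 3}, 5→{1, 4, 5}, 6→{1, 4, 6}, 7→∅; now {1, 2, 3, 4, 5, 6}.
Read 'b': 1→∅, 2→{2}, 3→{1, 3}, 4→{6}, 5→{1, 4, 5}, 6→{1, 4, 6}; now {1, 2, 3, 4, 5, 6}.
Read 'b': 1→∅, 2→{2}, 3→{1, 3}, 4→{6}, 5→{1, 4, 5}, 6→{1, 4, 6}; now {1, 2, 3, 4, 5, 6}.
Read 'b': 1→∅, 2→{2}, 3→{1, 3}, 4→{6}, 5→{1, 4, 5}, 6→{1, 4, 6}; now {1, 2, 3, 4, 5, 6}.
Read 'b': 1→∅, 2→{2}, 3→{1, 3}, 4→{6}, 5→{1, 4, 5}, 6→{1, 4, 6}; now {1, 2, 3, 4, 5, 6}.
Read 'a': 1→{2, 7}, 2→{1, 5, 6}, 3→{1, 3}, 4→{3}, 5→{2, 3, 5}, 6→{1, 6}; now {1, 2, 3, 5, 6, 7}.
Read 'b': 1→∅, 2→{2}, 3→{1, 3}, 5→{1, 4, 5}, 6→{1, 4, 6}, 7→∅; now {1, 2, 3, 4, 5, 6}.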